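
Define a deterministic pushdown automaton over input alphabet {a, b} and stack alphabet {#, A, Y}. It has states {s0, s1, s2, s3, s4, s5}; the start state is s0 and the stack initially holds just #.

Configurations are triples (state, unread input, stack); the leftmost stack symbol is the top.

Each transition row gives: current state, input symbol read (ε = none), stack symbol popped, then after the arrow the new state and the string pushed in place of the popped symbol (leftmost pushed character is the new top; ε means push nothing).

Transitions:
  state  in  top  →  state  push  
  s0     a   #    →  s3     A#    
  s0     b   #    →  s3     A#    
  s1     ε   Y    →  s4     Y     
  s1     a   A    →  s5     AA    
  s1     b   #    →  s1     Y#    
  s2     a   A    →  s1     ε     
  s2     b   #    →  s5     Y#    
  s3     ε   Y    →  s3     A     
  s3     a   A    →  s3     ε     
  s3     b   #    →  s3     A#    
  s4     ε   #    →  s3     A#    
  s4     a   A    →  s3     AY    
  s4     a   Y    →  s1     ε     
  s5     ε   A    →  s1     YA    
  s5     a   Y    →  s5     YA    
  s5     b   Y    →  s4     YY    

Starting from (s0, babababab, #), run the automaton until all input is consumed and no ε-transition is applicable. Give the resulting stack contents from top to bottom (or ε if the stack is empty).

A#

(s0, babababab, #) ⊢ (s3, abababab, A#) ⊢ (s3, bababab, #) ⊢ (s3, ababab, A#) ⊢ (s3, babab, #) ⊢ (s3, abab, A#) ⊢ (s3, bab, #) ⊢ (s3, ab, A#) ⊢ (s3, b, #) ⊢ (s3, ε, A#)
All input consumed in state s3 with stack A#.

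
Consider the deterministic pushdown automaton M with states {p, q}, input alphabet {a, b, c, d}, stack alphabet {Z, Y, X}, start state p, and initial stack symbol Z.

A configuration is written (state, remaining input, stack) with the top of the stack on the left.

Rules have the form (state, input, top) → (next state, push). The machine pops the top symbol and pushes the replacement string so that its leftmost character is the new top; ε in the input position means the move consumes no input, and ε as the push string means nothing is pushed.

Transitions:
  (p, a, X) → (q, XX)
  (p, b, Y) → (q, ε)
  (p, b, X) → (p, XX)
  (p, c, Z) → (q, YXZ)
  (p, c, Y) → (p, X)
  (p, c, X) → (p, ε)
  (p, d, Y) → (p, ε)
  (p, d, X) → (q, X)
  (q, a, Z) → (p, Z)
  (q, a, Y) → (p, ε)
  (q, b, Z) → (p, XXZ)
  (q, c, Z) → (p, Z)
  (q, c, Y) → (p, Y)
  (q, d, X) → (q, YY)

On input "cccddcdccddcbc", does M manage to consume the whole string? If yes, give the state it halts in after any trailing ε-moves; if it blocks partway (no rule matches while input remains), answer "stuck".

p

(p, cccddcdccddcbc, Z)
  read c, top Z: go to q, push YXZ → (q, ccddcdccddcbc, YXZ)
  read c, top Y: go to p, push Y → (p, cddcdccddcbc, YXZ)
  read c, top Y: go to p, push X → (p, ddcdccddcbc, XXZ)
  read d, top X: go to q, push X → (q, dcdccddcbc, XXZ)
  read d, top X: go to q, push YY → (q, cdccddcbc, YYXZ)
  read c, top Y: go to p, push Y → (p, dccddcbc, YYXZ)
  read d, top Y: go to p, push ε → (p, ccddcbc, YXZ)
  read c, top Y: go to p, push X → (p, cddcbc, XXZ)
  read c, top X: go to p, push ε → (p, ddcbc, XZ)
  read d, top X: go to q, push X → (q, dcbc, XZ)
  read d, top X: go to q, push YY → (q, cbc, YYZ)
  read c, top Y: go to p, push Y → (p, bc, YYZ)
  read b, top Y: go to q, push ε → (q, c, YZ)
  read c, top Y: go to p, push Y → (p, ε, YZ)
All input consumed; M is in state p.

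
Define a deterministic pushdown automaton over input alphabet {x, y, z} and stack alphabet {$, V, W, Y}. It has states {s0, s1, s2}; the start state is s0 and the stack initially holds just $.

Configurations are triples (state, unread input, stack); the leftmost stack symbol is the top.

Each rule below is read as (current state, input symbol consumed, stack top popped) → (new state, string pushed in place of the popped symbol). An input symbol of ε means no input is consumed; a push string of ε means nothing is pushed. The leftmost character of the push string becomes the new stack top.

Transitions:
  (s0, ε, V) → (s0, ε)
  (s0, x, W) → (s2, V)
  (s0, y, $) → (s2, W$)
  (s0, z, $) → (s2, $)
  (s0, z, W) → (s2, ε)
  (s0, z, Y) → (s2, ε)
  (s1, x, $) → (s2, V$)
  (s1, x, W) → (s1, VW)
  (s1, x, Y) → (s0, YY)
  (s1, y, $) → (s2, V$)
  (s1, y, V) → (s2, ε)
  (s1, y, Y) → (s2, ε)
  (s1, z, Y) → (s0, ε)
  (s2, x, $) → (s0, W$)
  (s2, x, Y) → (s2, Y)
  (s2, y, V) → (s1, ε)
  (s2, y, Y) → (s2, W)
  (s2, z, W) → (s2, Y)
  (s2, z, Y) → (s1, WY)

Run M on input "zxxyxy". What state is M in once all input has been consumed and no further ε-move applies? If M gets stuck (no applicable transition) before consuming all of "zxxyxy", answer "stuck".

s1

(s0, zxxyxy, $)
  read z, top $: go to s2, push $ → (s2, xxyxy, $)
  read x, top $: go to s0, push W$ → (s0, xyxy, W$)
  read x, top W: go to s2, push V → (s2, yxy, V$)
  read y, top V: go to s1, push ε → (s1, xy, $)
  read x, top $: go to s2, push V$ → (s2, y, V$)
  read y, top V: go to s1, push ε → (s1, ε, $)
All input consumed; M is in state s1.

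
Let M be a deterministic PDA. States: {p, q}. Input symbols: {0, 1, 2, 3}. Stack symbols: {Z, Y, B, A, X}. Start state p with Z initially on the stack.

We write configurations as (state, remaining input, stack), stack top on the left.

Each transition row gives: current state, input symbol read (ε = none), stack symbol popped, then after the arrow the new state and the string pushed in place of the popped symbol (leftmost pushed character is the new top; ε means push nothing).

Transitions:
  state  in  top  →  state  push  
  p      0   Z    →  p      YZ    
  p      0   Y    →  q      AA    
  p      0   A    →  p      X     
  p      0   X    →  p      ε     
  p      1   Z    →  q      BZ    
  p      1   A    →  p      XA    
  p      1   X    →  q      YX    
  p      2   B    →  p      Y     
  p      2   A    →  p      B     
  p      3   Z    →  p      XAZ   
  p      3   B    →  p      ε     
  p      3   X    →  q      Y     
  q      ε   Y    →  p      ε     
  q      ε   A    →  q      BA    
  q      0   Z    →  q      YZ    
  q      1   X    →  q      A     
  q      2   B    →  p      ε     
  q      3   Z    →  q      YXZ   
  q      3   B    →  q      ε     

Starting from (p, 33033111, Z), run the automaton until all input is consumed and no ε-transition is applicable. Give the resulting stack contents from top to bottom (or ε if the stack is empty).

XAZ

(p, 33033111, Z) ⊢ (p, 3033111, XAZ) ⊢ (q, 033111, YAZ) ⊢ (p, 033111, AZ) ⊢ (p, 33111, XZ) ⊢ (q, 3111, YZ) ⊢ (p, 3111, Z) ⊢ (p, 111, XAZ) ⊢ (q, 11, YXAZ) ⊢ (p, 11, XAZ) ⊢ (q, 1, YXAZ) ⊢ (p, 1, XAZ) ⊢ (q, ε, YXAZ) ⊢ (p, ε, XAZ)
All input consumed in state p with stack XAZ.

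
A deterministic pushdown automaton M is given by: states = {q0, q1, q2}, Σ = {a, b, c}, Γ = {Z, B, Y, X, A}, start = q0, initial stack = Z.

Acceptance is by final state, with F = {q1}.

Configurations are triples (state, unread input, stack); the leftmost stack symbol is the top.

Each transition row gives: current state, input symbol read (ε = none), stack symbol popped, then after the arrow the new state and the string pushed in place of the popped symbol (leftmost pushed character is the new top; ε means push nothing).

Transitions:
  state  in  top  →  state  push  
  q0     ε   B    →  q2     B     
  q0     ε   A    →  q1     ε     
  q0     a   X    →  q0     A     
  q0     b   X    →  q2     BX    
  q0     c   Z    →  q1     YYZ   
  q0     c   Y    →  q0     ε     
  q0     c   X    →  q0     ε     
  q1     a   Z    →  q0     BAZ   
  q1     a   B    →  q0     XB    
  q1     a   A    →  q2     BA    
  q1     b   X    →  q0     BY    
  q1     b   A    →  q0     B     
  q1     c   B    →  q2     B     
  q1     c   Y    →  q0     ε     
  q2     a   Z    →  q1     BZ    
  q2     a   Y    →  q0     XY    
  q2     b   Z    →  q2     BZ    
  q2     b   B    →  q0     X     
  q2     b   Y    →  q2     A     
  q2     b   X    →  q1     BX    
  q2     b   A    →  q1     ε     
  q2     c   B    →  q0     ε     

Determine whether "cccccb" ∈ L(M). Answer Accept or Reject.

(q0, cccccb, Z)
  read c, top Z: go to q1, push YYZ → (q1, ccccb, YYZ)
  read c, top Y: go to q0, push ε → (q0, cccb, YZ)
  read c, top Y: go to q0, push ε → (q0, ccb, Z)
  read c, top Z: go to q1, push YYZ → (q1, cb, YYZ)
  read c, top Y: go to q0, push ε → (q0, b, YZ)
No transition applies at (q0, b, YZ); input not fully consumed.

Reject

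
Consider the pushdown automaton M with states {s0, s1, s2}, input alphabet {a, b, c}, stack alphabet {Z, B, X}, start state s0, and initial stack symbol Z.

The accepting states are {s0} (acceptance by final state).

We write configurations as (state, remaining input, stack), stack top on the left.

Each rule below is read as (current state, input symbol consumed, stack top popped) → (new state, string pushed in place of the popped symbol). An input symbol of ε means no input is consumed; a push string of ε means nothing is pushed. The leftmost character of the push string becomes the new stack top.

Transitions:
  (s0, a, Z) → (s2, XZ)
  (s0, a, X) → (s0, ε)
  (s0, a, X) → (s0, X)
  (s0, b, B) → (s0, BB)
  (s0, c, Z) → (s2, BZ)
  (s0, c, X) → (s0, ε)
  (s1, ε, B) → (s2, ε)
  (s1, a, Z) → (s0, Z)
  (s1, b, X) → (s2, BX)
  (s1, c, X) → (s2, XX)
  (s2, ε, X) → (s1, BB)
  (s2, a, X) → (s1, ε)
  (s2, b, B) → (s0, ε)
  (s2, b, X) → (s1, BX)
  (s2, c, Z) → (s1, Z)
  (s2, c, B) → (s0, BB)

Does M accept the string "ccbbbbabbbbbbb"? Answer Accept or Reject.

Reject

No computation consumes all input and reaches a final state.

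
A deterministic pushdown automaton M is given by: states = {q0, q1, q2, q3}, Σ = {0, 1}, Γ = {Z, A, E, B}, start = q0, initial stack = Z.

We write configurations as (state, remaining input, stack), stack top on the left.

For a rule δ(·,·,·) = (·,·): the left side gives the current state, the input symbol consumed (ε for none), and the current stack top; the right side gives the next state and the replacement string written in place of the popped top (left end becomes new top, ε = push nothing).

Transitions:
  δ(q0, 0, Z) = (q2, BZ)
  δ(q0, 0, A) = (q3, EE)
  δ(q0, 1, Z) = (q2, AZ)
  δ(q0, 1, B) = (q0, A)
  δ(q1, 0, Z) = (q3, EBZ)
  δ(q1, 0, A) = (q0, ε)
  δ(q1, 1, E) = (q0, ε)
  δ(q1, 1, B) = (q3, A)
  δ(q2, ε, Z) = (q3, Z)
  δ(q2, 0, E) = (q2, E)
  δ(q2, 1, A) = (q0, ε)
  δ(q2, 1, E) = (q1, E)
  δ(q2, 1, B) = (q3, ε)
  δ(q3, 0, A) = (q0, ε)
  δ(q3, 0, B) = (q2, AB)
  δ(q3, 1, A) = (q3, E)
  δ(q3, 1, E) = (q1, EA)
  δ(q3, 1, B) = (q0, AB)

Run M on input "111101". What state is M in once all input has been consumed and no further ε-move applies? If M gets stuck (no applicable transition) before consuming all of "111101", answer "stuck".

q3

(q0, 111101, Z) ⊢ (q2, 11101, AZ) ⊢ (q0, 1101, Z) ⊢ (q2, 101, AZ) ⊢ (q0, 01, Z) ⊢ (q2, 1, BZ) ⊢ (q3, ε, Z)
All input consumed; M is in state q3.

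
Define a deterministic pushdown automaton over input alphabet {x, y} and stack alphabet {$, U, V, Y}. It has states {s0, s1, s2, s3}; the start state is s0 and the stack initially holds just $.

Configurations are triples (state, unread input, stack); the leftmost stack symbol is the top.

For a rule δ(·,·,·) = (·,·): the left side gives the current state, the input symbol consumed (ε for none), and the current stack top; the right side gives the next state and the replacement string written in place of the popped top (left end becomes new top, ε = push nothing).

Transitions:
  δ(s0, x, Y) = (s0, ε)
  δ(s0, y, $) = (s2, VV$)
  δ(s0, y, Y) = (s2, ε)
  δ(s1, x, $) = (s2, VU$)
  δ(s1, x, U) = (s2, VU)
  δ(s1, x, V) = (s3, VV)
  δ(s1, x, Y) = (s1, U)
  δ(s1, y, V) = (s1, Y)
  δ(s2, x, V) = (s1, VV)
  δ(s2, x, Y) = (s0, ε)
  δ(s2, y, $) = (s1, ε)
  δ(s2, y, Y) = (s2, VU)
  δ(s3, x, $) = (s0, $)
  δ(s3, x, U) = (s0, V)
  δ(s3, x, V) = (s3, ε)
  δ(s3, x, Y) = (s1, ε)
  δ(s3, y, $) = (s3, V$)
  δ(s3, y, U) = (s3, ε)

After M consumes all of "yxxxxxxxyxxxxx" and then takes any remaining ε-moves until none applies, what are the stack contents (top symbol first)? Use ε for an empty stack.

(s0, yxxxxxxxyxxxxx, $) ⊢ (s2, xxxxxxxyxxxxx, VV$) ⊢ (s1, xxxxxxyxxxxx, VVV$) ⊢ (s3, xxxxxyxxxxx, VVVV$) ⊢ (s3, xxxxyxxxxx, VVV$) ⊢ (s3, xxxyxxxxx, VV$) ⊢ (s3, xxyxxxxx, V$) ⊢ (s3, xyxxxxx, $) ⊢ (s0, yxxxxx, $) ⊢ (s2, xxxxx, VV$) ⊢ (s1, xxxx, VVV$) ⊢ (s3, xxx, VVVV$) ⊢ (s3, xx, VVV$) ⊢ (s3, x, VV$) ⊢ (s3, ε, V$)
All input consumed in state s3 with stack V$.

V$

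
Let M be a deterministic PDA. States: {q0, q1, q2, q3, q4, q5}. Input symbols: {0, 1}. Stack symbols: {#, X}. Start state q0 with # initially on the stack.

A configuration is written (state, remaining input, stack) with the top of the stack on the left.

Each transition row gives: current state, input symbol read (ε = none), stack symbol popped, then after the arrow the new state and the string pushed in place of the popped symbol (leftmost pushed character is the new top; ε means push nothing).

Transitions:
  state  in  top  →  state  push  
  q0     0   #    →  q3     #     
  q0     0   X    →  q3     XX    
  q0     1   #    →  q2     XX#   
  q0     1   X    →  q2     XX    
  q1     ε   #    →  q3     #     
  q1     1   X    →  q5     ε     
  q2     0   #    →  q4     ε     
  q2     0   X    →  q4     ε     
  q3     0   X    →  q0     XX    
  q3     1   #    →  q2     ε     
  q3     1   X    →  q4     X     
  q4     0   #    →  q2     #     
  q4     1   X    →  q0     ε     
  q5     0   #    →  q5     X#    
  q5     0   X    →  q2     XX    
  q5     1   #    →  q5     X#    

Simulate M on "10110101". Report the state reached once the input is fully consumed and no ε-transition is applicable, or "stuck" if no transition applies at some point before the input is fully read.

(q0, 10110101, #)
  read 1, top #: go to q2, push XX# → (q2, 0110101, XX#)
  read 0, top X: go to q4, push ε → (q4, 110101, X#)
  read 1, top X: go to q0, push ε → (q0, 10101, #)
  read 1, top #: go to q2, push XX# → (q2, 0101, XX#)
  read 0, top X: go to q4, push ε → (q4, 101, X#)
  read 1, top X: go to q0, push ε → (q0, 01, #)
  read 0, top #: go to q3, push # → (q3, 1, #)
  read 1, top #: go to q2, push ε → (q2, ε, ε)
All input consumed; M is in state q2.

q2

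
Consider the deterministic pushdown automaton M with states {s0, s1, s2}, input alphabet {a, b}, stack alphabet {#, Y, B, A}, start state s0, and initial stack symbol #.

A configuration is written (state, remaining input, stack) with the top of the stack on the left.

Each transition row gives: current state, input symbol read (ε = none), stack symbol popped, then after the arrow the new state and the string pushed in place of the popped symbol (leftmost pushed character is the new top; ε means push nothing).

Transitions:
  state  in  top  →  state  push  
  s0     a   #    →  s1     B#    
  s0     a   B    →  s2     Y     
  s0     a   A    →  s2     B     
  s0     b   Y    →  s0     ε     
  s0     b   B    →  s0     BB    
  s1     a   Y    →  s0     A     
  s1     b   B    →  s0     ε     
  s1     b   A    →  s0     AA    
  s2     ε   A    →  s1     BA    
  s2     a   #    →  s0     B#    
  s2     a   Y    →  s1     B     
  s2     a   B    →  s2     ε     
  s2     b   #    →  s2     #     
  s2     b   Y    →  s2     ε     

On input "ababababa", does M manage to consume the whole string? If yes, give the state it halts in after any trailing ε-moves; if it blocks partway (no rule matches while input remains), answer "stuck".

s1

(s0, ababababa, #)
  read a, top #: go to s1, push B# → (s1, babababa, B#)
  read b, top B: go to s0, push ε → (s0, abababa, #)
  read a, top #: go to s1, push B# → (s1, bababa, B#)
  read b, top B: go to s0, push ε → (s0, ababa, #)
  read a, top #: go to s1, push B# → (s1, baba, B#)
  read b, top B: go to s0, push ε → (s0, aba, #)
  read a, top #: go to s1, push B# → (s1, ba, B#)
  read b, top B: go to s0, push ε → (s0, a, #)
  read a, top #: go to s1, push B# → (s1, ε, B#)
All input consumed; M is in state s1.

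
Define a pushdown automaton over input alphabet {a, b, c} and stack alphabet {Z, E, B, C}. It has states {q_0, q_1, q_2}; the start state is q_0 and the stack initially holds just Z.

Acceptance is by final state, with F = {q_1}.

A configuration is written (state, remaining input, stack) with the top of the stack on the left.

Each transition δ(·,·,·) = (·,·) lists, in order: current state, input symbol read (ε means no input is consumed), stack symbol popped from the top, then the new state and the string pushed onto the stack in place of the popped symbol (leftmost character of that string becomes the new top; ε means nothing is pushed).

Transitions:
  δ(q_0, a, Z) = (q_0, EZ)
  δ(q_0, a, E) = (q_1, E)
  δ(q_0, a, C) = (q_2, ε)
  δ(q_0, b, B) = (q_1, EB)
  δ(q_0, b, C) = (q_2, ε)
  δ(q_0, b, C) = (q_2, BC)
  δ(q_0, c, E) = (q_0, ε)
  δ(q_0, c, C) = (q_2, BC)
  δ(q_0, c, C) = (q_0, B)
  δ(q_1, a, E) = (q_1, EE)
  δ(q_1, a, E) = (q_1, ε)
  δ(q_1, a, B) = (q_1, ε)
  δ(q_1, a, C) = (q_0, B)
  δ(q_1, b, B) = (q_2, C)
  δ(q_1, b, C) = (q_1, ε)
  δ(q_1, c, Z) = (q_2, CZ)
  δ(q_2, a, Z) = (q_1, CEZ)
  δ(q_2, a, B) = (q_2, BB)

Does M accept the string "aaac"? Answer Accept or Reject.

Reject

No computation consumes all input and reaches a final state.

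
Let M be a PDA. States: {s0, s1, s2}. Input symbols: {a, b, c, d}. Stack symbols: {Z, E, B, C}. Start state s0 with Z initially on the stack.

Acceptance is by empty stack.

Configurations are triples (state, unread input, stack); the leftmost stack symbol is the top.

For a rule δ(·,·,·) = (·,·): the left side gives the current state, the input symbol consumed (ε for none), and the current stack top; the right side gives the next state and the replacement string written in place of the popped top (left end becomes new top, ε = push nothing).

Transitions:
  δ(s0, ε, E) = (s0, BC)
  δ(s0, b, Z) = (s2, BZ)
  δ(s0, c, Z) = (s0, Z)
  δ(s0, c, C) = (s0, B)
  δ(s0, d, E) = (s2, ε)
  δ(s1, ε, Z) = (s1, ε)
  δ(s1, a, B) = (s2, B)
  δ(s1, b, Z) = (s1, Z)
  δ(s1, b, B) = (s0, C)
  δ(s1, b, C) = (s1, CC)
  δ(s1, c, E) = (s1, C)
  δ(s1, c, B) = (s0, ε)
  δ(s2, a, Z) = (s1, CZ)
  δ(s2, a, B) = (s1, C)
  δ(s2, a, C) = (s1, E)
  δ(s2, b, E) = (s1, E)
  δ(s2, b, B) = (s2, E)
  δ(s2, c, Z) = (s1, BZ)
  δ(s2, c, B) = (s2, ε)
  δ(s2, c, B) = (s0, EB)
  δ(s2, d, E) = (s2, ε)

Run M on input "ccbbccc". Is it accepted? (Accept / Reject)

No computation consumes all input and empties the stack.

Reject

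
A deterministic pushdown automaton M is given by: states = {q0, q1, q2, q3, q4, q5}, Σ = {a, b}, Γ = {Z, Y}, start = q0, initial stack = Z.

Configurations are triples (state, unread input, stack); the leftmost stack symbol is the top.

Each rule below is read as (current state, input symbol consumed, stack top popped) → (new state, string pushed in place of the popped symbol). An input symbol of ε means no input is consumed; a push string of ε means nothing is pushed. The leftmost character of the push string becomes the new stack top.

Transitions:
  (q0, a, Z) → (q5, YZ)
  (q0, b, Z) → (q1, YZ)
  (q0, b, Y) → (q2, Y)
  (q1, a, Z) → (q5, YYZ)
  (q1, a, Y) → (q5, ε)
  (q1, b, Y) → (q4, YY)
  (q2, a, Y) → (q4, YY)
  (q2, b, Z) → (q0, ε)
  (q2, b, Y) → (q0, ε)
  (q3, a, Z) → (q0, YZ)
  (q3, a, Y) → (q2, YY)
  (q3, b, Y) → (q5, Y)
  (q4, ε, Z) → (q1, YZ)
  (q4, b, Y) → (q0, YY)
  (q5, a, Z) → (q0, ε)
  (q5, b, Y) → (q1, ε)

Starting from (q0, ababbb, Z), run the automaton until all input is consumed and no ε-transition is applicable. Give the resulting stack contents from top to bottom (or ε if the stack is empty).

(q0, ababbb, Z)
  read a, top Z: go to q5, push YZ → (q5, babbb, YZ)
  read b, top Y: go to q1, push ε → (q1, abbb, Z)
  read a, top Z: go to q5, push YYZ → (q5, bbb, YYZ)
  read b, top Y: go to q1, push ε → (q1, bb, YZ)
  read b, top Y: go to q4, push YY → (q4, b, YYZ)
  read b, top Y: go to q0, push YY → (q0, ε, YYYZ)
All input consumed in state q0 with stack YYYZ.

YYYZ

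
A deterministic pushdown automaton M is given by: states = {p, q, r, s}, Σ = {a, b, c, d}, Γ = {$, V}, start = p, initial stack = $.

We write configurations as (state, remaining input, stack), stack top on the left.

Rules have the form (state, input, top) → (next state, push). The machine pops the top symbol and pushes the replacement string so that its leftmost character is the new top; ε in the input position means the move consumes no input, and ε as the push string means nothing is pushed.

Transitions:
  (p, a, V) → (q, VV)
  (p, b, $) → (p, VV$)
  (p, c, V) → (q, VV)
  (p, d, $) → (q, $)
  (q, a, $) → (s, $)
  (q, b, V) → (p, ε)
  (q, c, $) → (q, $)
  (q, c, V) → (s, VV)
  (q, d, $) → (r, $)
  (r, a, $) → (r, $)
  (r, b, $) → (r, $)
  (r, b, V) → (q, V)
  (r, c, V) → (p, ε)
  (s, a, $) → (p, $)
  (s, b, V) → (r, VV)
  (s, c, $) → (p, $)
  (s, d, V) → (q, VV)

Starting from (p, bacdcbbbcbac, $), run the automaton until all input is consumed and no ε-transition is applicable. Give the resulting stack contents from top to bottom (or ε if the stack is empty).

VVVVVVVV$

(p, bacdcbbbcbac, $)
  read b, top $: go to p, push VV$ → (p, acdcbbbcbac, VV$)
  read a, top V: go to q, push VV → (q, cdcbbbcbac, VVV$)
  read c, top V: go to s, push VV → (s, dcbbbcbac, VVVV$)
  read d, top V: go to q, push VV → (q, cbbbcbac, VVVVV$)
  read c, top V: go to s, push VV → (s, bbbcbac, VVVVVV$)
  read b, top V: go to r, push VV → (r, bbcbac, VVVVVVV$)
  read b, top V: go to q, push V → (q, bcbac, VVVVVVV$)
  read b, top V: go to p, push ε → (p, cbac, VVVVVV$)
  read c, top V: go to q, push VV → (q, bac, VVVVVVV$)
  read b, top V: go to p, push ε → (p, ac, VVVVVV$)
  read a, top V: go to q, push VV → (q, c, VVVVVVV$)
  read c, top V: go to s, push VV → (s, ε, VVVVVVVV$)
All input consumed in state s with stack VVVVVVVV$.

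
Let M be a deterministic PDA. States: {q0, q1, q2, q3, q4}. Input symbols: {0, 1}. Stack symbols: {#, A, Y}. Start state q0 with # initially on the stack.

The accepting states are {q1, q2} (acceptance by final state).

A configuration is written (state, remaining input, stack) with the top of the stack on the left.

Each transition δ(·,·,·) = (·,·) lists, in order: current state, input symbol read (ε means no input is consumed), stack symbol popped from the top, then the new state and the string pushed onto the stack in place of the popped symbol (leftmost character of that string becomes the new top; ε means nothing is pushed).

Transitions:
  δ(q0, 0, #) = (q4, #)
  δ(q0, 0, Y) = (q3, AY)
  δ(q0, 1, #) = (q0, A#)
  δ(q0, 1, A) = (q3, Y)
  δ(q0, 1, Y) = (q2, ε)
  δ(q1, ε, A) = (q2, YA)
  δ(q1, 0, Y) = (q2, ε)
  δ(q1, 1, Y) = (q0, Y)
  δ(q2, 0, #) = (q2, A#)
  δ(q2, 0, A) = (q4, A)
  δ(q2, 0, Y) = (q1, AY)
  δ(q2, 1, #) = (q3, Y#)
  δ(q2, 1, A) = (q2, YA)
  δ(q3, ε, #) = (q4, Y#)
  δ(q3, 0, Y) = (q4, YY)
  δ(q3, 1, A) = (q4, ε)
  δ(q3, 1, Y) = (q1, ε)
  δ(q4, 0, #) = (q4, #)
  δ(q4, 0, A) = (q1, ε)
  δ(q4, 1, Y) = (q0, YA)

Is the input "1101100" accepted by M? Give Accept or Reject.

(q0, 1101100, #) ⊢ (q0, 101100, A#) ⊢ (q3, 01100, Y#) ⊢ (q4, 1100, YY#) ⊢ (q0, 100, YAY#) ⊢ (q2, 00, AY#) ⊢ (q4, 0, AY#) ⊢ (q1, ε, Y#)
All input consumed; state q1 ∈ F.

Accept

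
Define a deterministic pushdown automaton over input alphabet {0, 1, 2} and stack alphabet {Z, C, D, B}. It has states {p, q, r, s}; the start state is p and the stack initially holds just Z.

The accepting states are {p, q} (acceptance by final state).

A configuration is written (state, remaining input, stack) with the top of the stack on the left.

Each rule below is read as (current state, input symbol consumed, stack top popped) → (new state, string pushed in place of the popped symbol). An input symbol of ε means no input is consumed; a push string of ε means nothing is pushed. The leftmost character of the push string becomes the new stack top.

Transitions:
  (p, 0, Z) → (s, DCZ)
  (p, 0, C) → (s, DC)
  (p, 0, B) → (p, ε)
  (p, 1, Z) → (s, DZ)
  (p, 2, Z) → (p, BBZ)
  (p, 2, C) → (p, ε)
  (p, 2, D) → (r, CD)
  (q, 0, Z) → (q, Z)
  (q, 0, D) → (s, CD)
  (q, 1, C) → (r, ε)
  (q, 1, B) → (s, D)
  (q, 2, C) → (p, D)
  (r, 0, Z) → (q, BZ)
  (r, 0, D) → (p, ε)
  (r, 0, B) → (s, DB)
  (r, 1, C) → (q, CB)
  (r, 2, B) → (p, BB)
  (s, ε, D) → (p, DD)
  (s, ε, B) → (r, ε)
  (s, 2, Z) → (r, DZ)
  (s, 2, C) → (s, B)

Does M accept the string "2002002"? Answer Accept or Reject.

Accept

(p, 2002002, Z)
  read 2, top Z: go to p, push BBZ → (p, 002002, BBZ)
  read 0, top B: go to p, push ε → (p, 02002, BZ)
  read 0, top B: go to p, push ε → (p, 2002, Z)
  read 2, top Z: go to p, push BBZ → (p, 002, BBZ)
  read 0, top B: go to p, push ε → (p, 02, BZ)
  read 0, top B: go to p, push ε → (p, 2, Z)
  read 2, top Z: go to p, push BBZ → (p, ε, BBZ)
All input consumed; state p ∈ F.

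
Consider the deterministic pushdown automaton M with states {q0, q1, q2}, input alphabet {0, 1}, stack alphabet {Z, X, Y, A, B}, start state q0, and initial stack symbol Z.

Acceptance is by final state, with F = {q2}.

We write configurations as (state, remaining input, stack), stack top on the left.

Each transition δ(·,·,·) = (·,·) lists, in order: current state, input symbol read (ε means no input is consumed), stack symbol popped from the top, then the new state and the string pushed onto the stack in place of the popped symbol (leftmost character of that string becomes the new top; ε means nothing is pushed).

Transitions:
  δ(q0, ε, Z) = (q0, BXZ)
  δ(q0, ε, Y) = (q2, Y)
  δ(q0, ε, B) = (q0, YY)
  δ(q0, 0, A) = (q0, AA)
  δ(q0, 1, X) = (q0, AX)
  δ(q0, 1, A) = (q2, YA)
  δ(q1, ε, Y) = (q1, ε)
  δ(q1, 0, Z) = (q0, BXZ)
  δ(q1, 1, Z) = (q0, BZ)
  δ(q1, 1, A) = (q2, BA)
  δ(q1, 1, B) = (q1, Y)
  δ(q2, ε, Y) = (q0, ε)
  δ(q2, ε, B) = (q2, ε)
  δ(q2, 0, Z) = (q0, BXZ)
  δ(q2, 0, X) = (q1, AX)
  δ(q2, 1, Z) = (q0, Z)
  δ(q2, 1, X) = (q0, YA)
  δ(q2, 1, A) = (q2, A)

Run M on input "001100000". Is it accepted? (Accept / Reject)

(q0, 001100000, Z) ⊢ (q0, 001100000, BXZ) ⊢ (q0, 001100000, YYXZ) ⊢ (q2, 001100000, YYXZ) ⊢ (q0, 001100000, YXZ) ⊢ (q2, 001100000, YXZ) ⊢ (q0, 001100000, XZ)
No transition applies at (q0, 001100000, XZ); input not fully consumed.

Reject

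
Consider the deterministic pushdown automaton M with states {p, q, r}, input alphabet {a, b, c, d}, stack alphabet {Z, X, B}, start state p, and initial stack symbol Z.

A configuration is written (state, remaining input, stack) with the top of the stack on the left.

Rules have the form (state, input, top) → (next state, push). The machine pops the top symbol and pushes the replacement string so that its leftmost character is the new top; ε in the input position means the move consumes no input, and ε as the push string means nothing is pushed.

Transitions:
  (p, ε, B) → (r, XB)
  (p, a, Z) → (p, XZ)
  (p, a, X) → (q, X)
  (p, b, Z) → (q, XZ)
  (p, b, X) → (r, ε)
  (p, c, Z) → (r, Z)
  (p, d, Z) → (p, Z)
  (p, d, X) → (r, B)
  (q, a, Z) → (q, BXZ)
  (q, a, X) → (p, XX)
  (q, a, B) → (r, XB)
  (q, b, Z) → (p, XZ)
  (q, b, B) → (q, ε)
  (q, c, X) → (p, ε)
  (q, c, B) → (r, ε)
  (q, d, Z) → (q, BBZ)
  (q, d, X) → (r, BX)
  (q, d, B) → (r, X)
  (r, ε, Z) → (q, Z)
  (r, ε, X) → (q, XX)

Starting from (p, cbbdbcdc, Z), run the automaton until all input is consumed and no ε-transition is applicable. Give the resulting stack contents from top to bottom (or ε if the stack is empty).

(p, cbbdbcdc, Z) ⊢ (r, bbdbcdc, Z) ⊢ (q, bbdbcdc, Z) ⊢ (p, bdbcdc, XZ) ⊢ (r, dbcdc, Z) ⊢ (q, dbcdc, Z) ⊢ (q, bcdc, BBZ) ⊢ (q, cdc, BZ) ⊢ (r, dc, Z) ⊢ (q, dc, Z) ⊢ (q, c, BBZ) ⊢ (r, ε, BZ)
All input consumed in state r with stack BZ.

BZ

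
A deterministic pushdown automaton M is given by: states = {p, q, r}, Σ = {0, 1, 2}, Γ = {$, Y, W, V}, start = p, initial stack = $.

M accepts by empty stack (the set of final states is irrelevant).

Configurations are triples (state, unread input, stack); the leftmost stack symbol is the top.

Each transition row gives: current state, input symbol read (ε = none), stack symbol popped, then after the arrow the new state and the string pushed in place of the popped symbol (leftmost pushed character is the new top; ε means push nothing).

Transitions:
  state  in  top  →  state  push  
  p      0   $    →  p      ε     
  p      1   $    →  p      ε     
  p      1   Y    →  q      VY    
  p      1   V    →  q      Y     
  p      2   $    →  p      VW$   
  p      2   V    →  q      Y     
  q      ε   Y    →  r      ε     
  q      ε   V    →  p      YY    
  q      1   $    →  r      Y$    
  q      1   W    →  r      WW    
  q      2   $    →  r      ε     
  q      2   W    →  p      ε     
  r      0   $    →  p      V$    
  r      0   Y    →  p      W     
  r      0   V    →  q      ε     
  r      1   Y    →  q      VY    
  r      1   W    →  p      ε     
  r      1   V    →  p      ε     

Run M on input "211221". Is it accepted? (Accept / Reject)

(p, 211221, $)
  read 2, top $: go to p, push VW$ → (p, 11221, VW$)
  read 1, top V: go to q, push Y → (q, 1221, YW$)
  ε-move, top Y: go to r, push ε → (r, 1221, W$)
  read 1, top W: go to p, push ε → (p, 221, $)
  read 2, top $: go to p, push VW$ → (p, 21, VW$)
  read 2, top V: go to q, push Y → (q, 1, YW$)
  ε-move, top Y: go to r, push ε → (r, 1, W$)
  read 1, top W: go to p, push ε → (p, ε, $)
All input consumed; stack is $, not empty, and no further ε-move applies.

Reject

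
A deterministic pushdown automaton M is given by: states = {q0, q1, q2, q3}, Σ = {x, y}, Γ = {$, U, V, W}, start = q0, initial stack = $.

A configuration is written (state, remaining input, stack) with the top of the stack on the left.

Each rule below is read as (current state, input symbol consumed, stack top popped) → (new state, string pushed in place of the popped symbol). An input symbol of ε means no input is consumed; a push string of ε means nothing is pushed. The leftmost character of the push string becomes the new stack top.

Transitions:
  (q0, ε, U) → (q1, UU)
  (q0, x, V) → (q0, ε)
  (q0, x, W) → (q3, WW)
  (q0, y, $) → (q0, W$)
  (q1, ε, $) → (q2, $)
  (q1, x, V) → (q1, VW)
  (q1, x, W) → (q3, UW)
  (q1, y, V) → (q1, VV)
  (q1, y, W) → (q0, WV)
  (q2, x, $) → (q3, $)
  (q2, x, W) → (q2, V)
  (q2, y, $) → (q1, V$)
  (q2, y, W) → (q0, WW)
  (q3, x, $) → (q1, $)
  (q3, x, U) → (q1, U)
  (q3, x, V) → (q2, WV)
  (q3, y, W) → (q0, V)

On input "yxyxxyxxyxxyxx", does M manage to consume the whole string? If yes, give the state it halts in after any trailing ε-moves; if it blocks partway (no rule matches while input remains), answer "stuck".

q3

(q0, yxyxxyxxyxxyxx, $) ⊢ (q0, xyxxyxxyxxyxx, W$) ⊢ (q3, yxxyxxyxxyxx, WW$) ⊢ (q0, xxyxxyxxyxx, VW$) ⊢ (q0, xyxxyxxyxx, W$) ⊢ (q3, yxxyxxyxx, WW$) ⊢ (q0, xxyxxyxx, VW$) ⊢ (q0, xyxxyxx, W$) ⊢ (q3, yxxyxx, WW$) ⊢ (q0, xxyxx, VW$) ⊢ (q0, xyxx, W$) ⊢ (q3, yxx, WW$) ⊢ (q0, xx, VW$) ⊢ (q0, x, W$) ⊢ (q3, ε, WW$)
All input consumed; M is in state q3.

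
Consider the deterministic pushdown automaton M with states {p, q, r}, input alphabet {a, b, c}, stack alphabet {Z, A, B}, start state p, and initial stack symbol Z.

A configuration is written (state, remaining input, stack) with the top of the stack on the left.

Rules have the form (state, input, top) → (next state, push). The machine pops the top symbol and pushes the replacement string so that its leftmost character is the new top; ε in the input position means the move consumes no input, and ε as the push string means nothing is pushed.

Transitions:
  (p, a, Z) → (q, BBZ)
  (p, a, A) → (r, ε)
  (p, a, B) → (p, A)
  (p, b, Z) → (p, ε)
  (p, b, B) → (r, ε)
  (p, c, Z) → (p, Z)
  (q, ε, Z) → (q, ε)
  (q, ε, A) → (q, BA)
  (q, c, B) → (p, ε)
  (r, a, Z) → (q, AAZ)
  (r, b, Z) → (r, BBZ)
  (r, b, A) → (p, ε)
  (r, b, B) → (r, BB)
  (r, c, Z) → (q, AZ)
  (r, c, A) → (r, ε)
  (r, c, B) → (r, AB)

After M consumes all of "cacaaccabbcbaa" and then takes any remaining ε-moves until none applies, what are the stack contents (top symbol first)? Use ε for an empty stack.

BBZ

(p, cacaaccabbcbaa, Z) ⊢ (p, acaaccabbcbaa, Z) ⊢ (q, caaccabbcbaa, BBZ) ⊢ (p, aaccabbcbaa, BZ) ⊢ (p, accabbcbaa, AZ) ⊢ (r, ccabbcbaa, Z) ⊢ (q, cabbcbaa, AZ) ⊢ (q, cabbcbaa, BAZ) ⊢ (p, abbcbaa, AZ) ⊢ (r, bbcbaa, Z) ⊢ (r, bcbaa, BBZ) ⊢ (r, cbaa, BBBZ) ⊢ (r, baa, ABBBZ) ⊢ (p, aa, BBBZ) ⊢ (p, a, ABBZ) ⊢ (r, ε, BBZ)
All input consumed in state r with stack BBZ.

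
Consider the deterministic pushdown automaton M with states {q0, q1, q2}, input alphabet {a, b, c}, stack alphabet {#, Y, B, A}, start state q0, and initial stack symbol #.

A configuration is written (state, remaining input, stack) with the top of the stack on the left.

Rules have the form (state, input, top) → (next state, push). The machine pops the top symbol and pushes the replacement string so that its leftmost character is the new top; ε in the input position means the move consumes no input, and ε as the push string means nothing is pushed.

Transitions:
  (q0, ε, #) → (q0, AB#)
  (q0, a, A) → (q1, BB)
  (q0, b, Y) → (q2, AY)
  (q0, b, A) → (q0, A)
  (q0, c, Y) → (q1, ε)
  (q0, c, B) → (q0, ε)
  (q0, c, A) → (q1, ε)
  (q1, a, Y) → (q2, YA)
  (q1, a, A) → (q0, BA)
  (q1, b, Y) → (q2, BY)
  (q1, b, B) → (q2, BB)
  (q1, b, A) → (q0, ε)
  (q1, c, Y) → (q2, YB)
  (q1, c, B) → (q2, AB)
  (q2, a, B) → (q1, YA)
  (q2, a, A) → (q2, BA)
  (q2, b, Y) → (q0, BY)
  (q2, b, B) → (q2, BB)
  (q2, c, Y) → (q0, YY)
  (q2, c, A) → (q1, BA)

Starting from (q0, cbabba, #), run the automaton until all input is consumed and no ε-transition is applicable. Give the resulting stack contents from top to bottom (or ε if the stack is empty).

(q0, cbabba, #)
  ε-move, top #: go to q0, push AB# → (q0, cbabba, AB#)
  read c, top A: go to q1, push ε → (q1, babba, B#)
  read b, top B: go to q2, push BB → (q2, abba, BB#)
  read a, top B: go to q1, push YA → (q1, bba, YAB#)
  read b, top Y: go to q2, push BY → (q2, ba, BYAB#)
  read b, top B: go to q2, push BB → (q2, a, BBYAB#)
  read a, top B: go to q1, push YA → (q1, ε, YABYAB#)
All input consumed in state q1 with stack YABYAB#.

YABYAB#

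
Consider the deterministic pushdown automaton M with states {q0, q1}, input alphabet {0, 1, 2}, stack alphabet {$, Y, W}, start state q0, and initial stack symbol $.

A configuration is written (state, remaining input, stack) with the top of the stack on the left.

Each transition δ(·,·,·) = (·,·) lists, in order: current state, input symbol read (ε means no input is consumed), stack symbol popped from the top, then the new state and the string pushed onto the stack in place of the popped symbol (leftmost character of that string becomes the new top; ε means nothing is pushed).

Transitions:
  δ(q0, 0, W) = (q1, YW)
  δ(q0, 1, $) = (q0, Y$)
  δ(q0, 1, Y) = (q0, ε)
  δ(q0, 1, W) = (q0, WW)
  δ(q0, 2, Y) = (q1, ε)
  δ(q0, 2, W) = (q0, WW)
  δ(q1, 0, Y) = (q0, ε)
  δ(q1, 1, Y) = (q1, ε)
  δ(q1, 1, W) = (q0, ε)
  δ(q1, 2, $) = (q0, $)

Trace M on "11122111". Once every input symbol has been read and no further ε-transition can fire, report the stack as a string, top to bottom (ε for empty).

(q0, 11122111, $) ⊢ (q0, 1122111, Y$) ⊢ (q0, 122111, $) ⊢ (q0, 22111, Y$) ⊢ (q1, 2111, $) ⊢ (q0, 111, $) ⊢ (q0, 11, Y$) ⊢ (q0, 1, $) ⊢ (q0, ε, Y$)
All input consumed in state q0 with stack Y$.

Y$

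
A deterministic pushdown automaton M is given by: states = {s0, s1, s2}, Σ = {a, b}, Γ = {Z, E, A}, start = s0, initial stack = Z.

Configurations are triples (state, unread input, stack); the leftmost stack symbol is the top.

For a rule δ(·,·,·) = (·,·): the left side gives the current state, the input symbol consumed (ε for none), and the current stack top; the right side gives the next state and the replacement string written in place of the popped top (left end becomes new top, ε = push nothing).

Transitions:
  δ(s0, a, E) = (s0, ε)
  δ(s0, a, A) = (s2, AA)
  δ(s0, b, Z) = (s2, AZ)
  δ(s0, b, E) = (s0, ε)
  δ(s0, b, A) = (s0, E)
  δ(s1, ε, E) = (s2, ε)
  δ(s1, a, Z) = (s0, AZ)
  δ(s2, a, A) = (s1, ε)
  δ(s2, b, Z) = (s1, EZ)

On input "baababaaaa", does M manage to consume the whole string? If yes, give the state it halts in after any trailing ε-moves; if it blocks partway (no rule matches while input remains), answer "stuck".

(s0, baababaaaa, Z)
  read b, top Z: go to s2, push AZ → (s2, aababaaaa, AZ)
  read a, top A: go to s1, push ε → (s1, ababaaaa, Z)
  read a, top Z: go to s0, push AZ → (s0, babaaaa, AZ)
  read b, top A: go to s0, push E → (s0, abaaaa, EZ)
  read a, top E: go to s0, push ε → (s0, baaaa, Z)
  read b, top Z: go to s2, push AZ → (s2, aaaa, AZ)
  read a, top A: go to s1, push ε → (s1, aaa, Z)
  read a, top Z: go to s0, push AZ → (s0, aa, AZ)
  read a, top A: go to s2, push AA → (s2, a, AAZ)
  read a, top A: go to s1, push ε → (s1, ε, AZ)
All input consumed; M is in state s1.

s1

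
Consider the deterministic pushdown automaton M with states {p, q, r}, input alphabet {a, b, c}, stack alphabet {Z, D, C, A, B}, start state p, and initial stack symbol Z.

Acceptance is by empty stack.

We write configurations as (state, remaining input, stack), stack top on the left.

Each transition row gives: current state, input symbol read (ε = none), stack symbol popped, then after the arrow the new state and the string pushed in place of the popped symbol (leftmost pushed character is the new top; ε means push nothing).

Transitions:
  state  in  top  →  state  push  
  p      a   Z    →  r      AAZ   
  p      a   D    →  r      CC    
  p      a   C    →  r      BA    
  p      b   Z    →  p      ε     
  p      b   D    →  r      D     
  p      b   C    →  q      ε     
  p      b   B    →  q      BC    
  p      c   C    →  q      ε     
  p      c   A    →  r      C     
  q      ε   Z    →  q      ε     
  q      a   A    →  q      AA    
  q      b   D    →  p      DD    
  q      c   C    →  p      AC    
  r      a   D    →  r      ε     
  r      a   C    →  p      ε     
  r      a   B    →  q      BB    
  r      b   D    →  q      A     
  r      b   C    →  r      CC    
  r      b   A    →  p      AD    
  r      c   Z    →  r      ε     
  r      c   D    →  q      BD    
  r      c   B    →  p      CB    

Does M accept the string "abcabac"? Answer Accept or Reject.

(p, abcabac, Z)
  read a, top Z: go to r, push AAZ → (r, bcabac, AAZ)
  read b, top A: go to p, push AD → (p, cabac, ADAZ)
  read c, top A: go to r, push C → (r, abac, CDAZ)
  read a, top C: go to p, push ε → (p, bac, DAZ)
  read b, top D: go to r, push D → (r, ac, DAZ)
  read a, top D: go to r, push ε → (r, c, AZ)
No transition applies at (r, c, AZ); input not fully consumed.

Reject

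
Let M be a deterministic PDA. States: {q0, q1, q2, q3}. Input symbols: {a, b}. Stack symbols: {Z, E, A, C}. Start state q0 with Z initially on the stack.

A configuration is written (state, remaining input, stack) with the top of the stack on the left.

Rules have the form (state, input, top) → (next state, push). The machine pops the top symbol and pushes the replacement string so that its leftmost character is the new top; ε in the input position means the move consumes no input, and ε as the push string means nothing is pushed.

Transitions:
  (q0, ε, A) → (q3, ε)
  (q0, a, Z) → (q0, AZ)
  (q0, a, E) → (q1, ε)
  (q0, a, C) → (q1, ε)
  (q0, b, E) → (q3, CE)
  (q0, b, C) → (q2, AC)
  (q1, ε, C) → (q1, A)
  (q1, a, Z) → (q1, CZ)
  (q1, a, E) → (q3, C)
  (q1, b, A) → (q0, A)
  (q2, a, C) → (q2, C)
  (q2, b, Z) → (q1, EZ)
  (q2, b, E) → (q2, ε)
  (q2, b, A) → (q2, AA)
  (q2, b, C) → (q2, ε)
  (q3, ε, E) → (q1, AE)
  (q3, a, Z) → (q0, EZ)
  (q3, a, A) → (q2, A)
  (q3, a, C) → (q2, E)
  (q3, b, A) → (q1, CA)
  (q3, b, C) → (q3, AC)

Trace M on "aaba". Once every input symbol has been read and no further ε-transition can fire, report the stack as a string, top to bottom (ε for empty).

(q0, aaba, Z)
  read a, top Z: go to q0, push AZ → (q0, aba, AZ)
  ε-move, top A: go to q3, push ε → (q3, aba, Z)
  read a, top Z: go to q0, push EZ → (q0, ba, EZ)
  read b, top E: go to q3, push CE → (q3, a, CEZ)
  read a, top C: go to q2, push E → (q2, ε, EEZ)
All input consumed in state q2 with stack EEZ.

EEZ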